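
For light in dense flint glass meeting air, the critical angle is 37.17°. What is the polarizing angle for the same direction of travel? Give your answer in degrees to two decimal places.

θ_B ≈ 31.14°

sin θ_c = n₂/n₁, so n₂/n₁ = sin 37.17° = 0.6042.
Brewster: tan θ_B = n₂/n₁ = 0.6042.
θ_B = arctan(0.6042) = 31.14°.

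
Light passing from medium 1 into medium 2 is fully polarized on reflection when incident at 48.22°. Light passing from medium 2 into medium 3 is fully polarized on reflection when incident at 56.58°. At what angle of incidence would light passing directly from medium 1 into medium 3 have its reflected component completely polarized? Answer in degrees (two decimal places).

θ_B ≈ 59.48°

Each Brewster angle gives a ratio: n₂/n₁ = tan 48.22° = 1.1192, n₃/n₂ = tan 56.58° = 1.5154.
Multiplying, n₃/n₁ = 1.1192 × 1.5154 = 1.6961, and θ_B(1→3) = arctan 1.6961 = 59.48°.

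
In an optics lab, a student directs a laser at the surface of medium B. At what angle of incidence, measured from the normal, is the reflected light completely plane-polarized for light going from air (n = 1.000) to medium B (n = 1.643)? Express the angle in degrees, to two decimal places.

θ_B ≈ 58.67°

Brewster's condition: tan θ_B = n₂/n₁ = 1.643/1.000 = 1.6430. Taking the arctangent, θ_B = 58.67°.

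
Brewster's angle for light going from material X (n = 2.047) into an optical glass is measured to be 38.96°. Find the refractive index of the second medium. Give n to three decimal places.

n ≈ 1.655

At Brewster's angle, tan θ_B = n₂/n₁ with n₁ on the incident side (material X) and n₂ on the transmitted side (an optical glass).
n₂ = n₁ tan θ_B = 2.047 × tan 38.96° = 1.655.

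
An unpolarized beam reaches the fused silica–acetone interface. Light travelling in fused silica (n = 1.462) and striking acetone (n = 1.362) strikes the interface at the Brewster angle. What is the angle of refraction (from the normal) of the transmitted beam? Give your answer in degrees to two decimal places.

θ_B = arctan(n₂/n₁) = arctan(1.362/1.462) = 42.97°.
The refracted ray is perpendicular to the reflected ray, so θ_t = 90° − θ_B = 47.03°.

θ_t ≈ 47.03°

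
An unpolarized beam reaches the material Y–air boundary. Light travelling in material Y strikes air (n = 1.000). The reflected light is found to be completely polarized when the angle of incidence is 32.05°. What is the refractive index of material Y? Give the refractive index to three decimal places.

n ≈ 1.597

Full polarization of the reflected beam means tan θ_B = n₂/n₁, where n₁ is the incident medium (material Y).
n₁ = n₂ / tan θ_B = 1.000 / tan 32.05° = 1.597.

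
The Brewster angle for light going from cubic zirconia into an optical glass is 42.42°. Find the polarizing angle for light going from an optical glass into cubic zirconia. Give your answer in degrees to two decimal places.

tan θ_B' = n₁/n₂ = 1/tan θ_B, so θ_B' = 90° − θ_B.
θ_B' = 90° − 42.42° = 47.58°.

θ_B' ≈ 47.58°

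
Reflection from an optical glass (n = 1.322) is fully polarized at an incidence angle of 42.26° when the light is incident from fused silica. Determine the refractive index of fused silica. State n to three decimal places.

n ≈ 1.455

At Brewster's angle, tan θ_B = n₂/n₁ with n₁ on the incident side (fused silica) and n₂ on the transmitted side (an optical glass).
n₁ = n₂ / tan θ_B = 1.322 / tan 42.26° = 1.455.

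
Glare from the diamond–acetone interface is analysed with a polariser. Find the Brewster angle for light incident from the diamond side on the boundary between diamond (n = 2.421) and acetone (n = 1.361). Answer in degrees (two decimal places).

θ_B ≈ 29.34°

Brewster's condition: tan θ_B = n₂/n₁ = 1.361/2.421 = 0.5622.
So θ_B = arctan 0.5622 = 29.34°.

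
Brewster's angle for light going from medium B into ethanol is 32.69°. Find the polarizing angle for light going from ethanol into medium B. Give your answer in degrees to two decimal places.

The two Brewster angles are complementary: θ_B' = 90° − θ_B = 90° − 32.69° = 57.31°.

θ_B' ≈ 57.31°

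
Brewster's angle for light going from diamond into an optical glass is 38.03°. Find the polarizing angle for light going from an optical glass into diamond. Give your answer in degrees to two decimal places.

The two Brewster angles are complementary: θ_B' = 90° − θ_B = 90° − 38.03° = 51.97°.

θ_B' ≈ 51.97°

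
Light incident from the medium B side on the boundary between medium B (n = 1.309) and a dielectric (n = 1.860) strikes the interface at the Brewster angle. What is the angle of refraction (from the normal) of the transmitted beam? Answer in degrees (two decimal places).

θ_B = arctan(n₂/n₁) = arctan(1.860/1.309) = 54.86°.
Since θ_B + θ_t = 90° at Brewster incidence, θ_t = 90° − 54.86° = 35.14°.

θ_t ≈ 35.14°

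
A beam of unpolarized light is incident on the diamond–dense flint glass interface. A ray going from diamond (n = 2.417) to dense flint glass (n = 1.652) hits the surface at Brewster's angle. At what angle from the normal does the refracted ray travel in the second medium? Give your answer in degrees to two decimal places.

First find Brewster's angle: tan θ_B = 1.652/2.417 = 0.6835, giving θ_B = 34.35°.
The refracted ray is perpendicular to the reflected ray, so θ_t = 90° − θ_B = 55.65°.

θ_t ≈ 55.65°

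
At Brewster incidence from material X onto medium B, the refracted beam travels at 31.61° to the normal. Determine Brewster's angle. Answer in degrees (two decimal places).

θ_B ≈ 58.39°

Since the reflected and refracted rays are at right angles at the polarizing angle, θ_B + θ_t = 90°.
θ_B = 90° − 31.61° = 58.39°.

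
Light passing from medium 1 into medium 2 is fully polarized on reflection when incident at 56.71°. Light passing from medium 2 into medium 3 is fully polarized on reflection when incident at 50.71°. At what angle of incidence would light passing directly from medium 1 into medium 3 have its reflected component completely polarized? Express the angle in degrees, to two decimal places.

Each Brewster angle gives a ratio: n₂/n₁ = tan 56.71° = 1.5229, n₃/n₂ = tan 50.71° = 1.2222.
n₃/n₁ = 1.8613. Then tan θ_B(1→3) = n₃/n₁, so θ_B(1→3) = arctan(1.8613) = 61.75°.

θ_B ≈ 61.75°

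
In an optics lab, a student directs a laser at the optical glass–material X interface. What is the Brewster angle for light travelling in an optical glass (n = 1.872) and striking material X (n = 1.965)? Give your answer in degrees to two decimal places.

θ_B ≈ 46.39°

Here n₂/n₁ = 1.965/1.872 = 1.0497, and Brewster's law gives tan θ_B = n₂/n₁.
So θ_B = arctan 1.0497 = 46.39°.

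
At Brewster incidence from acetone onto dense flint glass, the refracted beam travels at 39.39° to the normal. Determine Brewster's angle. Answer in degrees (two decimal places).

At Brewster's angle the reflected and refracted rays are perpendicular, so θ_B + θ_t = 90°.
θ_B = 90° − 39.39° = 50.61°.

θ_B ≈ 50.61°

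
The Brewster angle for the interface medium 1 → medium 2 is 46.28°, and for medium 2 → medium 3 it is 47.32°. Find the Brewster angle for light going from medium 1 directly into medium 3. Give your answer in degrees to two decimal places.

n₂/n₁ = tan 46.28° = 1.0457 and n₃/n₂ = tan 47.32° = 1.0844.
So n₃/n₁ = (n₂/n₁)(n₃/n₂) = 1.0457 × 1.0844 = 1.1340.
θ_B(1→3) = arctan(1.1340) = 48.59°.

θ_B ≈ 48.59°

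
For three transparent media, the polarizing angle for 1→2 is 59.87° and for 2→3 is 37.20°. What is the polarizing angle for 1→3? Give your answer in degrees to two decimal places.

θ_B ≈ 52.60°

tan θ_B(1→2) = n₂/n₁ = tan 59.87° = 1.7230.
tan θ_B(2→3) = n₃/n₂ = tan 37.20° = 0.7590.
So n₃/n₁ = (n₂/n₁)(n₃/n₂) = 1.7230 × 0.7590 = 1.3078.
θ_B(1→3) = arctan(1.3078) = 52.60°.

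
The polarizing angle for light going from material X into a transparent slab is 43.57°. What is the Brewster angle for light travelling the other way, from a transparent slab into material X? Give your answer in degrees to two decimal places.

θ_B' ≈ 46.43°

tan θ_B' = n₁/n₂ = 1/tan θ_B, so θ_B' = 90° − θ_B.
θ_B' = 90° − 43.57° = 46.43°.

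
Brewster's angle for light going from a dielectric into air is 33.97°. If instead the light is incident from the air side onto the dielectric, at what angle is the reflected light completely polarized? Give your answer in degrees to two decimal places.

tan θ_B' = n₁/n₂ = 1/tan θ_B, so θ_B' = 90° − θ_B.
θ_B' = 90° − 33.97° = 56.03°.

θ_B' ≈ 56.03°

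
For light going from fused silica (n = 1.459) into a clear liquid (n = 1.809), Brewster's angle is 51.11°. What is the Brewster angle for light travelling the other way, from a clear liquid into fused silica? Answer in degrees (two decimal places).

θ_B' ≈ 38.89°

The two Brewster angles are complementary: θ_B' = 90° − θ_B = 90° − 51.11° = 38.89°.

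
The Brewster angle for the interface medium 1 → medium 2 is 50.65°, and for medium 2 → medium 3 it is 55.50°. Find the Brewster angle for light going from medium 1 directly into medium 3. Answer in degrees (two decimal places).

θ_B ≈ 60.60°

n₂/n₁ = tan 50.65° = 1.2196 and n₃/n₂ = tan 55.50° = 1.4550.
Multiplying, n₃/n₁ = 1.2196 × 1.4550 = 1.7745, and θ_B(1→3) = arctan 1.7745 = 60.60°.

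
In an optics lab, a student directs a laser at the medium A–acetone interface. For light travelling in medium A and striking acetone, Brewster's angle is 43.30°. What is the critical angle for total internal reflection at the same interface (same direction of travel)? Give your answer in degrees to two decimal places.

From Brewster, n₂/n₁ = tan θ_B = tan 43.30° = 0.9424.
Then sin θ_c = n₂/n₁ = 0.9424, so θ_c = arcsin 0.9424 = 70.45°.

θ_c ≈ 70.45°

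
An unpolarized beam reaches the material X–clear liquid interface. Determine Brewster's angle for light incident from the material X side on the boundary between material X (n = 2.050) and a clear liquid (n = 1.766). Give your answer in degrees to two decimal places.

θ_B ≈ 40.74°

Here n₂/n₁ = 1.766/2.050 = 0.8615, and Brewster's law gives tan θ_B = n₂/n₁.
θ_B = arctan(0.8615) = 40.74°.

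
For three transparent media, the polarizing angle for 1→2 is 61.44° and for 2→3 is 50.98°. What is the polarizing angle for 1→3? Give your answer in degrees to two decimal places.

θ_B ≈ 66.20°

n₂/n₁ = tan 61.44° = 1.8372 and n₃/n₂ = tan 50.98° = 1.2340.
Multiplying, n₃/n₁ = 1.8372 × 1.2340 = 2.2671, and θ_B(1→3) = arctan 2.2671 = 66.20°.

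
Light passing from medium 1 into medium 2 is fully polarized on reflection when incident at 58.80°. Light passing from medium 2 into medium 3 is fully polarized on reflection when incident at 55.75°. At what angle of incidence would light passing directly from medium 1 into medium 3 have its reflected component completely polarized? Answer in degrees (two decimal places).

θ_B ≈ 67.59°

tan θ_B(1→2) = n₂/n₁ = tan 58.80° = 1.6512.
tan θ_B(2→3) = n₃/n₂ = tan 55.75° = 1.4687.
Multiplying, n₃/n₁ = 1.6512 × 1.4687 = 2.4251, and θ_B(1→3) = arctan 2.4251 = 67.59°.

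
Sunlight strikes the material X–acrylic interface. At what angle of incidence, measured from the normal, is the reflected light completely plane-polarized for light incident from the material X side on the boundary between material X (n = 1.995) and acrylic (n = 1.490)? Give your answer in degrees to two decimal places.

θ_B ≈ 36.75°

Brewster's condition: tan θ_B = n₂/n₁ = 1.490/1.995 = 0.7469. Taking the arctangent, θ_B = 36.75°.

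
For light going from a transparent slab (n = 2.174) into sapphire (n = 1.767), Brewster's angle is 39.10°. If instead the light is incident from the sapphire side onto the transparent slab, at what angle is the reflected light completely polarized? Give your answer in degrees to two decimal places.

θ_B' ≈ 50.90°

tan θ_B' = n₁/n₂ = 1/tan θ_B, so θ_B' = 90° − θ_B.
θ_B' = 90° − 39.10° = 50.90°.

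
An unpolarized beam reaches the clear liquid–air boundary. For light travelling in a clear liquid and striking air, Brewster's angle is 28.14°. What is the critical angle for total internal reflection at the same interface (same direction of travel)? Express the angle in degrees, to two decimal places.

tan θ_B = n₂/n₁ = tan 28.14° = 0.5348.
Total internal reflection: sin θ_c = n₂/n₁ = 0.5348.
θ_c = arcsin(0.5348) = 32.33°.

θ_c ≈ 32.33°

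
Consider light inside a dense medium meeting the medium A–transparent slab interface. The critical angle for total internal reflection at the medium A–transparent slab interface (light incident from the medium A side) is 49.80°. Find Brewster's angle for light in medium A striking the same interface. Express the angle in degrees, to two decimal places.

sin θ_c = n₂/n₁, so n₂/n₁ = sin 49.80° = 0.7638.
Brewster: tan θ_B = n₂/n₁ = 0.7638.
θ_B = arctan(0.7638) = 37.37°.

θ_B ≈ 37.37°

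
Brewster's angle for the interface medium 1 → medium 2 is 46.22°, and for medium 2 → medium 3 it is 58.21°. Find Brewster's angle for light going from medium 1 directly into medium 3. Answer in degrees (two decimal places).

θ_B ≈ 59.29°

Each Brewster angle gives a ratio: n₂/n₁ = tan 46.22° = 1.0435, n₃/n₂ = tan 58.21° = 1.6135.
n₃/n₁ = 1.6837. Then tan θ_B(1→3) = n₃/n₁, so θ_B(1→3) = arctan(1.6837) = 59.29°.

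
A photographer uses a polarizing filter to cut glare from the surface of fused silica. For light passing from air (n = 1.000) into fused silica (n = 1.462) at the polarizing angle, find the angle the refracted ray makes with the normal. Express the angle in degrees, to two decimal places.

First find Brewster's angle: tan θ_B = 1.462/1.000 = 1.4620, giving θ_B = 55.63°.
The refracted ray is perpendicular to the reflected ray, so θ_t = 90° − θ_B = 34.37°.

θ_t ≈ 34.37°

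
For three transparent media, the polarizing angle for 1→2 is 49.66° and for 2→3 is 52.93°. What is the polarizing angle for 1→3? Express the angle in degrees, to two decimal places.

θ_B ≈ 57.32°

tan θ_B(1→2) = n₂/n₁ = tan 49.66° = 1.1775.
tan θ_B(2→3) = n₃/n₂ = tan 52.93° = 1.3237.
Multiplying, n₃/n₁ = 1.1775 × 1.3237 = 1.5586, and θ_B(1→3) = arctan 1.5586 = 57.32°.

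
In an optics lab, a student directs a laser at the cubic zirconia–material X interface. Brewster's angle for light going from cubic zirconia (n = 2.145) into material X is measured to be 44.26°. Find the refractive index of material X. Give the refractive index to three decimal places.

At Brewster's angle, tan θ_B = n₂/n₁ with n₁ on the incident side (cubic zirconia) and n₂ on the transmitted side (material X).
n₂ = n₁ tan θ_B = 2.145 × tan 44.26° = 2.090.

n ≈ 2.090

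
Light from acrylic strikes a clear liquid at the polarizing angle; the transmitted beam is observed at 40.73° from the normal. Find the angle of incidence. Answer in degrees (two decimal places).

θ_B ≈ 49.27°

Brewster's condition makes the reflected and refracted beams perpendicular: θ_B + θ_t = 90°.
θ_B = 90° − 40.73° = 49.27°.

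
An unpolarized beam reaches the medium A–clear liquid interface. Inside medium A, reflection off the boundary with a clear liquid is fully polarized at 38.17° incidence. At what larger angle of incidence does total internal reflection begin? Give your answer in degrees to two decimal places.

From Brewster, n₂/n₁ = tan θ_B = tan 38.17° = 0.7861.
Then sin θ_c = n₂/n₁ = 0.7861, so θ_c = arcsin 0.7861 = 51.82°.

θ_c ≈ 51.82°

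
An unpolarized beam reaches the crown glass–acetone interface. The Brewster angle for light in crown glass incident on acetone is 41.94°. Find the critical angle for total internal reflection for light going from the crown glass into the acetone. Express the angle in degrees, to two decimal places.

tan θ_B = n₂/n₁ = tan 41.94° = 0.8985.
Total internal reflection: sin θ_c = n₂/n₁ = 0.8985.
θ_c = arcsin(0.8985) = 63.96°.

θ_c ≈ 63.96°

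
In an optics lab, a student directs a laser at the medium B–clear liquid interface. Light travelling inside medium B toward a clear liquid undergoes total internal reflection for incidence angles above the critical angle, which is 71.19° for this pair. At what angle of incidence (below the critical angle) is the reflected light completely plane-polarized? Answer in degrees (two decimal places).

θ_B ≈ 43.43°

sin θ_c = n₂/n₁, so n₂/n₁ = sin 71.19° = 0.9466.
Brewster: tan θ_B = n₂/n₁ = 0.9466.
θ_B = arctan(0.9466) = 43.43°.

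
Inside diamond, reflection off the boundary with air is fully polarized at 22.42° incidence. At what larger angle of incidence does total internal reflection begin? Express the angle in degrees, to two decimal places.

n₂/n₁ = tan 22.42° = 0.4126; the critical angle satisfies sin θ_c = n₂/n₁.
θ_c = arcsin(0.4126) = 24.37°.

θ_c ≈ 24.37°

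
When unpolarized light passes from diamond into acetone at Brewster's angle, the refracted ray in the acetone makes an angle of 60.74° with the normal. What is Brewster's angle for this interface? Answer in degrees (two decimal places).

θ_B ≈ 29.26°

At Brewster's angle the reflected and refracted rays are perpendicular, so θ_B + θ_t = 90°.
θ_B = 90° − 60.74° = 29.26°.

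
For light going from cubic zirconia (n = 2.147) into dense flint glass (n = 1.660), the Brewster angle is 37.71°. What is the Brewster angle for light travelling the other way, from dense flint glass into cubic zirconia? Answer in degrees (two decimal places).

tan θ_B' = n₁/n₂ = 1/tan θ_B, so θ_B' = 90° − θ_B.
θ_B' = 90° − 37.71° = 52.29°.

θ_B' ≈ 52.29°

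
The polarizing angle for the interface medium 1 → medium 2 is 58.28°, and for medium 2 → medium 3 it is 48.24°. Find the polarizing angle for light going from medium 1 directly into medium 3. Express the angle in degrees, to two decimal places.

tan θ_B(1→2) = n₂/n₁ = tan 58.28° = 1.6179.
tan θ_B(2→3) = n₃/n₂ = tan 48.24° = 1.1200.
So n₃/n₁ = (n₂/n₁)(n₃/n₂) = 1.6179 × 1.1200 = 1.8120.
θ_B(1→3) = arctan(1.8120) = 61.11°.

θ_B ≈ 61.11°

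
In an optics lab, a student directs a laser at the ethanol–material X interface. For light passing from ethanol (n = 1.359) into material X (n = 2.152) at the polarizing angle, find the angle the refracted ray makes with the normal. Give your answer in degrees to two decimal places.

θ_t ≈ 32.27°

First find Brewster's angle: tan θ_B = 2.152/1.359 = 1.5835, giving θ_B = 57.73°.
The refracted ray is perpendicular to the reflected ray, so θ_t = 90° − θ_B = 32.27°.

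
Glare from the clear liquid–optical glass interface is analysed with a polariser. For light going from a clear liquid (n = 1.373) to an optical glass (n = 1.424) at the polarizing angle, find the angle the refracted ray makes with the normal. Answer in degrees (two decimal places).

First find Brewster's angle: tan θ_B = 1.424/1.373 = 1.0371, giving θ_B = 46.04°.
Since θ_B + θ_t = 90° at Brewster incidence, θ_t = 90° − 46.04° = 43.96°.

θ_t ≈ 43.96°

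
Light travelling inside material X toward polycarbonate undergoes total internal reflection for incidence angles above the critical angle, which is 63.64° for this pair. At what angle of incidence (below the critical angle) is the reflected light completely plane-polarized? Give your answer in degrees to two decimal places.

n₂/n₁ = sin θ_c = sin 63.64° = 0.8960.
tan θ_B equals the same ratio, so θ_B = arctan(0.8960) = 41.86°.

θ_B ≈ 41.86°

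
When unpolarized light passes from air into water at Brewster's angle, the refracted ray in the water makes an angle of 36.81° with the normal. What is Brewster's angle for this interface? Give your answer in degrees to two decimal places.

Since the reflected and refracted rays are at right angles at the polarizing angle, θ_B + θ_t = 90°.
θ_B = 90° − 36.81° = 53.19°.

θ_B ≈ 53.19°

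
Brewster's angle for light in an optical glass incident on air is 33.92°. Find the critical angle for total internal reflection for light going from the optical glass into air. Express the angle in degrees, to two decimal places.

From Brewster, n₂/n₁ = tan θ_B = tan 33.92° = 0.6725.
Then sin θ_c = n₂/n₁ = 0.6725, so θ_c = arcsin 0.6725 = 42.26°.

θ_c ≈ 42.26°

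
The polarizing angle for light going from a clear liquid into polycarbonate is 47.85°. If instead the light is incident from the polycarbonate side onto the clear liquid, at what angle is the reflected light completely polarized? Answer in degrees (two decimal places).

θ_B' ≈ 42.15°

The two Brewster angles are complementary: θ_B' = 90° − θ_B = 90° − 47.85° = 42.15°.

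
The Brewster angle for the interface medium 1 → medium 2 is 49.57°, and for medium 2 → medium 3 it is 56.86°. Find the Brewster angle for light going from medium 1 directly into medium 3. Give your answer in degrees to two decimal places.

n₂/n₁ = tan 49.57° = 1.1738 and n₃/n₂ = tan 56.86° = 1.5317.
So n₃/n₁ = (n₂/n₁)(n₃/n₂) = 1.1738 × 1.5317 = 1.7978.
θ_B(1→3) = arctan(1.7978) = 60.92°.

θ_B ≈ 60.92°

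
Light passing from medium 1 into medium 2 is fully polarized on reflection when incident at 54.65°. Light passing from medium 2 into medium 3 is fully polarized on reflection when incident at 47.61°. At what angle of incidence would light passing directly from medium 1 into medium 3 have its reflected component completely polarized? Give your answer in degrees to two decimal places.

θ_B ≈ 57.08°

Each Brewster angle gives a ratio: n₂/n₁ = tan 54.65° = 1.4097, n₃/n₂ = tan 47.61° = 1.0955.
Multiplying, n₃/n₁ = 1.4097 × 1.0955 = 1.5444, and θ_B(1→3) = arctan 1.5444 = 57.08°.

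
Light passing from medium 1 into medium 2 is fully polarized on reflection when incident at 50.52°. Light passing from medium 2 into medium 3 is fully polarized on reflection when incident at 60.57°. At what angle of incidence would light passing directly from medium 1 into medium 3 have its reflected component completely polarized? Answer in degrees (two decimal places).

θ_B ≈ 65.07°

n₂/n₁ = tan 50.52° = 1.2140 and n₃/n₂ = tan 60.57° = 1.7725.
n₃/n₁ = 2.1518. Then tan θ_B(1→3) = n₃/n₁, so θ_B(1→3) = arctan(2.1518) = 65.07°.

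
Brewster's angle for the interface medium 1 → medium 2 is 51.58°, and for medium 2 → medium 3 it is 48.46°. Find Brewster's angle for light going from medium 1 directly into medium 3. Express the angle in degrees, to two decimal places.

n₂/n₁ = tan 51.58° = 1.2608 and n₃/n₂ = tan 48.46° = 1.1287.
Multiplying, n₃/n₁ = 1.2608 × 1.1287 = 1.4231, and θ_B(1→3) = arctan 1.4231 = 54.90°.

θ_B ≈ 54.90°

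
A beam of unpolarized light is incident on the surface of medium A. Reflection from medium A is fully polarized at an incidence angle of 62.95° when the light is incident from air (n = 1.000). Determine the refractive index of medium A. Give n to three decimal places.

At the Brewster angle, tan θ_B = n₂/n₁ with n₁ on the incident side (air) and n₂ on the transmitted side (medium A).
n₂ = n₁ tan θ_B = 1.000 × tan 62.95° = 1.958.

n ≈ 1.958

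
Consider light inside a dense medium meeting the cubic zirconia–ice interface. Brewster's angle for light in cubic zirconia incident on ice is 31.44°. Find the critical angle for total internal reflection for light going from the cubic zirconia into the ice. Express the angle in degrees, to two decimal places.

θ_c ≈ 37.69°

tan θ_B = n₂/n₁ = tan 31.44° = 0.6114.
Total internal reflection: sin θ_c = n₂/n₁ = 0.6114.
θ_c = arcsin(0.6114) = 37.69°.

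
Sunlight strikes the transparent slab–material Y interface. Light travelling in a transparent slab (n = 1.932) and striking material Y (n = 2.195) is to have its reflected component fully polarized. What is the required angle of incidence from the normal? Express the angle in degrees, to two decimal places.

tan θ_B = n₂/n₁ = 2.195/1.932 = 1.1361. Taking the arctangent, θ_B = 48.65°.

θ_B ≈ 48.65°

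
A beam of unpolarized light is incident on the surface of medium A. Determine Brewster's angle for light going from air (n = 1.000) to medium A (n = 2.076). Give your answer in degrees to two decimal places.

θ_B ≈ 64.28°

Here n₂/n₁ = 2.076/1.000 = 2.0760, and Brewster's law gives tan θ_B = n₂/n₁.
So θ_B = arctan 2.0760 = 64.28°.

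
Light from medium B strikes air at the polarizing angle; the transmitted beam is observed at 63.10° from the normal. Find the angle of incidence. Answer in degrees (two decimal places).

θ_B ≈ 26.90°

At Brewster's angle the reflected and refracted rays are perpendicular, so θ_B + θ_t = 90°.
θ_B = 90° − 63.10° = 26.90°.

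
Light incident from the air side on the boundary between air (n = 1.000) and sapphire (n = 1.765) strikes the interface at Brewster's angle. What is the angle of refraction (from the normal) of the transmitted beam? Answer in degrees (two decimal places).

tan θ_B = n₂/n₁ = 1.765/1.000 = 1.7650, so θ_B = 60.47°.
The refracted ray is perpendicular to the reflected ray, so θ_t = 90° − θ_B = 29.53°.

θ_t ≈ 29.53°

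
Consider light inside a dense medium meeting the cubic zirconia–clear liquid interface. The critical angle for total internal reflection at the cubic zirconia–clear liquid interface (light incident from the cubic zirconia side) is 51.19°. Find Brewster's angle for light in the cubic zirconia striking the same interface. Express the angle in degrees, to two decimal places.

θ_B ≈ 37.93°

sin θ_c = n₂/n₁, so n₂/n₁ = sin 51.19° = 0.7792.
Brewster: tan θ_B = n₂/n₁ = 0.7792.
θ_B = arctan(0.7792) = 37.93°.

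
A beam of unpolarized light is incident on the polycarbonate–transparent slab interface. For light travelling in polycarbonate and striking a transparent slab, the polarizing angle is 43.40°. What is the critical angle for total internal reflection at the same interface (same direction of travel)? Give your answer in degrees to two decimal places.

tan θ_B = n₂/n₁ = tan 43.40° = 0.9457.
Total internal reflection: sin θ_c = n₂/n₁ = 0.9457.
θ_c = arcsin(0.9457) = 71.02°.

θ_c ≈ 71.02°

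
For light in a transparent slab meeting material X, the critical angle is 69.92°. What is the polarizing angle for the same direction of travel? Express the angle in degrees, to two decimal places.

At the critical angle sin θ_c = n₂/n₁, giving n₂/n₁ = sin 69.92° = 0.9392.
Then tan θ_B = n₂/n₁ = 0.9392, so θ_B = arctan 0.9392 = 43.20°.

θ_B ≈ 43.20°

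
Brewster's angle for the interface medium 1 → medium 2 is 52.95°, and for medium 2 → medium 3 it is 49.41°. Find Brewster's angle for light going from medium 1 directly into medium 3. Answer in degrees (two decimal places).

θ_B ≈ 57.10°

tan θ_B(1→2) = n₂/n₁ = tan 52.95° = 1.3246.
tan θ_B(2→3) = n₃/n₂ = tan 49.41° = 1.1671.
So n₃/n₁ = (n₂/n₁)(n₃/n₂) = 1.3246 × 1.1671 = 1.5460.
θ_B(1→3) = arctan(1.5460) = 57.10°.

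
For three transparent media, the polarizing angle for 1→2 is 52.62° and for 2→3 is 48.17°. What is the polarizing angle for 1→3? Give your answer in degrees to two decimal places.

θ_B ≈ 55.63°

Each Brewster angle gives a ratio: n₂/n₁ = tan 52.62° = 1.3089, n₃/n₂ = tan 48.17° = 1.1173.
So n₃/n₁ = (n₂/n₁)(n₃/n₂) = 1.3089 × 1.1173 = 1.4624.
θ_B(1→3) = arctan(1.4624) = 55.63°.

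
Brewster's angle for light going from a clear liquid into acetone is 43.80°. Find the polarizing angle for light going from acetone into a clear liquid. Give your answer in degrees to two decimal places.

The two Brewster angles are complementary: θ_B' = 90° − θ_B = 90° − 43.80° = 46.20°.

θ_B' ≈ 46.20°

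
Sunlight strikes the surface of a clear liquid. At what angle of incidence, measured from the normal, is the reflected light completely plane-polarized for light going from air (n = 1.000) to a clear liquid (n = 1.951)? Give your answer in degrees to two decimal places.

At Brewster's angle the reflected and refracted rays are perpendicular, which with Snell's law gives tan θ_B = n₂/n₁.
Here n₂/n₁ = 1.951/1.000 = 1.9510, and Brewster's law gives tan θ_B = n₂/n₁.
So θ_B = arctan 1.9510 = 62.86°.

θ_B ≈ 62.86°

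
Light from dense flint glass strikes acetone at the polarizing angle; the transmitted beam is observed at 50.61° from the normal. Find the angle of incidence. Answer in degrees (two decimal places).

Brewster's condition makes the reflected and refracted beams perpendicular: θ_B + θ_t = 90°.
θ_B = 90° − 50.61° = 39.39°.

θ_B ≈ 39.39°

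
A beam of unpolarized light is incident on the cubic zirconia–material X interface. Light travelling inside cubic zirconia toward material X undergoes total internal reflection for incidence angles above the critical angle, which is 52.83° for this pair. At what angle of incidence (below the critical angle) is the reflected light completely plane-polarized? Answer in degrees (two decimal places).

θ_B ≈ 38.55°

n₂/n₁ = sin θ_c = sin 52.83° = 0.7968.
tan θ_B equals the same ratio, so θ_B = arctan(0.7968) = 38.55°.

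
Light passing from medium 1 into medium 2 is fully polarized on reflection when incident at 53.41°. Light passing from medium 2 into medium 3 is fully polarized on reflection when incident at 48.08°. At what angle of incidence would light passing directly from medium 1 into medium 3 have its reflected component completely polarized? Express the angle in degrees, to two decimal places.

Each Brewster angle gives a ratio: n₂/n₁ = tan 53.41° = 1.3470, n₃/n₂ = tan 48.08° = 1.1137.
So n₃/n₁ = (n₂/n₁)(n₃/n₂) = 1.3470 × 1.1137 = 1.5002.
θ_B(1→3) = arctan(1.5002) = 56.31°.

θ_B ≈ 56.31°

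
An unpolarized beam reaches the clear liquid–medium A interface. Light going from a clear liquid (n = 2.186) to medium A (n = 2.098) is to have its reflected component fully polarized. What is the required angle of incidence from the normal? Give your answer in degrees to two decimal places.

θ_B ≈ 43.82°

Here n₂/n₁ = 2.098/2.186 = 0.9597, and Brewster's law gives tan θ_B = n₂/n₁.
So θ_B = arctan 0.9597 = 43.82°.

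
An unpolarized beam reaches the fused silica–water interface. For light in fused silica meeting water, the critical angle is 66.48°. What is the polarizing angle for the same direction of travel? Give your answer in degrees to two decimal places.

sin θ_c = n₂/n₁, so n₂/n₁ = sin 66.48° = 0.9169.
Brewster: tan θ_B = n₂/n₁ = 0.9169.
θ_B = arctan(0.9169) = 42.52°.

θ_B ≈ 42.52°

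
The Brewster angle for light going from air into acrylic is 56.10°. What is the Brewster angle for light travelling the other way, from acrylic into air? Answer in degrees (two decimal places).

θ_B' ≈ 33.90°

tan θ_B' = n₁/n₂ = 1/tan θ_B, so θ_B' = 90° − θ_B.
θ_B' = 90° − 56.10° = 33.90°.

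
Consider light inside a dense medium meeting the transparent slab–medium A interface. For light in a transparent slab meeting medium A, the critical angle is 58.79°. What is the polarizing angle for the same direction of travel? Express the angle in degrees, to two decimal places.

θ_B ≈ 40.54°

n₂/n₁ = sin θ_c = sin 58.79° = 0.8553.
tan θ_B equals the same ratio, so θ_B = arctan(0.8553) = 40.54°.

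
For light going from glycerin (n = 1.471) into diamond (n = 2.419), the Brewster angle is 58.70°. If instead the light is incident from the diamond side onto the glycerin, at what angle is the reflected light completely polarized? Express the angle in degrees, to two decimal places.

θ_B' ≈ 31.30°

Reversing the direction swaps n₁ and n₂, so tan θ_B' = 1/tan θ_B and θ_B' = 90° − θ_B.
Hence θ_B' = 90° − 58.70° = 31.30°.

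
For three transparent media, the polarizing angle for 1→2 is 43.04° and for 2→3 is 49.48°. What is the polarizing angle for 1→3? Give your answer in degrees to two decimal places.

θ_B ≈ 47.53°

tan θ_B(1→2) = n₂/n₁ = tan 43.04° = 0.9338.
tan θ_B(2→3) = n₃/n₂ = tan 49.48° = 1.1700.
n₃/n₁ = 1.0926. Then tan θ_B(1→3) = n₃/n₁, so θ_B(1→3) = arctan(1.0926) = 47.53°.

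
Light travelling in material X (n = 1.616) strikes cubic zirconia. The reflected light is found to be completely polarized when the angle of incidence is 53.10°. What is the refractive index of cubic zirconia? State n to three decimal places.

n ≈ 2.152

At Brewster's angle, tan θ_B = n₂/n₁ with n₁ on the incident side (material X) and n₂ on the transmitted side (cubic zirconia).
n₂ = n₁ tan θ_B = 1.616 × tan 53.10° = 2.152.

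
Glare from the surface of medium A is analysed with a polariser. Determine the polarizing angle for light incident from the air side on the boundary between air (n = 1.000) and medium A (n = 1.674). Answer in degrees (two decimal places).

Here n₂/n₁ = 1.674/1.000 = 1.6740, and Brewster's law gives tan θ_B = n₂/n₁.
θ_B = arctan(1.6740) = 59.15°.

θ_B ≈ 59.15°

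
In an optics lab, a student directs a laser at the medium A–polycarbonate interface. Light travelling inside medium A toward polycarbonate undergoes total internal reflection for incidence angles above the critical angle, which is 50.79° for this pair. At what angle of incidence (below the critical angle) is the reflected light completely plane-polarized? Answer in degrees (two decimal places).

At the critical angle sin θ_c = n₂/n₁, giving n₂/n₁ = sin 50.79° = 0.7748.
Then tan θ_B = n₂/n₁ = 0.7748, so θ_B = arctan 0.7748 = 37.77°.

θ_B ≈ 37.77°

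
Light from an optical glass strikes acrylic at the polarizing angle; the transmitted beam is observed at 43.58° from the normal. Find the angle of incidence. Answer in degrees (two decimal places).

Brewster's condition makes the reflected and refracted beams perpendicular: θ_B + θ_t = 90°.
θ_B = 90° − 43.58° = 46.42°.

θ_B ≈ 46.42°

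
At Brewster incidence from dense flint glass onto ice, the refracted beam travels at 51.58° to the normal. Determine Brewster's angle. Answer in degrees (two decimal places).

Since the reflected and refracted rays are at right angles at the polarizing angle, θ_B + θ_t = 90°.
So θ_B = 90° − θ_t = 90° − 51.58° = 38.42°.

θ_B ≈ 38.42°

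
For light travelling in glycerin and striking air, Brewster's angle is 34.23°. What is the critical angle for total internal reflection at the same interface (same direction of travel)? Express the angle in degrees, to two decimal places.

tan θ_B = n₂/n₁ = tan 34.23° = 0.6804.
Total internal reflection: sin θ_c = n₂/n₁ = 0.6804.
θ_c = arcsin(0.6804) = 42.87°.

θ_c ≈ 42.87°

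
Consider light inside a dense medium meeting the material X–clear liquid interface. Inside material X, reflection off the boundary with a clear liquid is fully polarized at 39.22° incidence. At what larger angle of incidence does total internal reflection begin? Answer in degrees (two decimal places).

θ_c ≈ 54.70°

tan θ_B = n₂/n₁ = tan 39.22° = 0.8162.
Total internal reflection: sin θ_c = n₂/n₁ = 0.8162.
θ_c = arcsin(0.8162) = 54.70°.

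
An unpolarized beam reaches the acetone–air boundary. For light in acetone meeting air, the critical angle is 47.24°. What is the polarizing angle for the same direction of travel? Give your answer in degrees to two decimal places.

θ_B ≈ 36.29°

At the critical angle sin θ_c = n₂/n₁, giving n₂/n₁ = sin 47.24° = 0.7342.
Then tan θ_B = n₂/n₁ = 0.7342, so θ_B = arctan 0.7342 = 36.29°.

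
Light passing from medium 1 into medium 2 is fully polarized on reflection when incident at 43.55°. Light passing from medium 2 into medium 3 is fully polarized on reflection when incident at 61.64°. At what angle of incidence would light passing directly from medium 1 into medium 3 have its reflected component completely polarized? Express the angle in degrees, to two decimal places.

θ_B ≈ 60.41°

tan θ_B(1→2) = n₂/n₁ = tan 43.55° = 0.9506.
tan θ_B(2→3) = n₃/n₂ = tan 61.64° = 1.8526.
n₃/n₁ = 1.7611. Then tan θ_B(1→3) = n₃/n₁, so θ_B(1→3) = arctan(1.7611) = 60.41°.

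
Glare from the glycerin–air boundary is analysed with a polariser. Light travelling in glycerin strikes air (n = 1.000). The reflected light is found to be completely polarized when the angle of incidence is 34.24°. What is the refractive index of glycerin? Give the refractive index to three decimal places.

Full polarization of the reflected beam means tan θ_B = n₂/n₁, where n₁ is the incident medium (glycerin).
n₁ = n₂ / tan θ_B = 1.000 / tan 34.24° = 1.469.

n ≈ 1.469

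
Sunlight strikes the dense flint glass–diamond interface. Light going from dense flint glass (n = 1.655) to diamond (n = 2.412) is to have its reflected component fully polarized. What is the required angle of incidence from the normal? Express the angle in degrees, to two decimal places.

θ_B ≈ 55.54°

Brewster's condition: tan θ_B = n₂/n₁ = 2.412/1.655 = 1.4574.
θ_B = arctan(1.4574) = 55.54°.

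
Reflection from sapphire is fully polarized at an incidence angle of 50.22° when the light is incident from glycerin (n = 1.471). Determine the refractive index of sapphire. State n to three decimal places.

n ≈ 1.767

At Brewster's angle, tan θ_B = n₂/n₁ with n₁ on the incident side (glycerin) and n₂ on the transmitted side (sapphire).
n₂ = n₁ tan θ_B = 1.471 × tan 50.22° = 1.767.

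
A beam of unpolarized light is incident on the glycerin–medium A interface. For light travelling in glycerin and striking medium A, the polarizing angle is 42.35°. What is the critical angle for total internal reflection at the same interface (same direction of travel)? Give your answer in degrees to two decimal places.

θ_c ≈ 65.72°

From Brewster, n₂/n₁ = tan θ_B = tan 42.35° = 0.9115.
Then sin θ_c = n₂/n₁ = 0.9115, so θ_c = arcsin 0.9115 = 65.72°.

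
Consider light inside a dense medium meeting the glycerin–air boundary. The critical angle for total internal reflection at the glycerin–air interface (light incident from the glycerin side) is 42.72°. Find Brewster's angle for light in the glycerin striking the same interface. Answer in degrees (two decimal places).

θ_B ≈ 34.15°

sin θ_c = n₂/n₁, so n₂/n₁ = sin 42.72° = 0.6784.
Brewster: tan θ_B = n₂/n₁ = 0.6784.
θ_B = arctan(0.6784) = 34.15°.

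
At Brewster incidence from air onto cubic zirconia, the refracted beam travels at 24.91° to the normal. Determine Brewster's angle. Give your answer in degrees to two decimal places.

Since the reflected and refracted rays are at right angles at the polarizing angle, θ_B + θ_t = 90°.
So θ_B = 90° − θ_t = 90° − 24.91° = 65.09°.

θ_B ≈ 65.09°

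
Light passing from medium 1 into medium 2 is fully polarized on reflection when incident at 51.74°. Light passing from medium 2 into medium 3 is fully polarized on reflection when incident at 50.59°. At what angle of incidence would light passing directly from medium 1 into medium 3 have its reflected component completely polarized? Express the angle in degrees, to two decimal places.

θ_B ≈ 57.06°

tan θ_B(1→2) = n₂/n₁ = tan 51.74° = 1.2680.
tan θ_B(2→3) = n₃/n₂ = tan 50.59° = 1.2170.
n₃/n₁ = 1.5432. Then tan θ_B(1→3) = n₃/n₁, so θ_B(1→3) = arctan(1.5432) = 57.06°.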